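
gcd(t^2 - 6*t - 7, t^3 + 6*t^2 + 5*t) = t + 1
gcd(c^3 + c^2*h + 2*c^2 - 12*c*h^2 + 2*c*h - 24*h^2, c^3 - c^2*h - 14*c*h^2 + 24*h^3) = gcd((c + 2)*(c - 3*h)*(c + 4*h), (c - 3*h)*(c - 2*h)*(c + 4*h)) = c^2 + c*h - 12*h^2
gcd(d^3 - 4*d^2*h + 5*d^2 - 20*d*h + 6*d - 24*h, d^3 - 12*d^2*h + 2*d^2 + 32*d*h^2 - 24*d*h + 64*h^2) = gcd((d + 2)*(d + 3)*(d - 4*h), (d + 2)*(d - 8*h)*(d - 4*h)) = d^2 - 4*d*h + 2*d - 8*h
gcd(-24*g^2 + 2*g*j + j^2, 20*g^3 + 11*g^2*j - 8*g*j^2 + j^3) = 4*g - j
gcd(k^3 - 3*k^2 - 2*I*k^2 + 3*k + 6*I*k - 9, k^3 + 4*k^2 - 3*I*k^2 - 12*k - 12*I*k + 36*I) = k - 3*I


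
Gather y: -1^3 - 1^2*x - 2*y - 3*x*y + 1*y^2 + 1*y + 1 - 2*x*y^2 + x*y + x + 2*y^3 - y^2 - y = -2*x*y^2 + 2*y^3 + y*(-2*x - 2)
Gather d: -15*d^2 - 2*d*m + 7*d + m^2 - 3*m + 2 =-15*d^2 + d*(7 - 2*m) + m^2 - 3*m + 2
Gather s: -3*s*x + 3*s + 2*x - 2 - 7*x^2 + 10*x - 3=s*(3 - 3*x) - 7*x^2 + 12*x - 5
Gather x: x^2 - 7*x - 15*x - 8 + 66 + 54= x^2 - 22*x + 112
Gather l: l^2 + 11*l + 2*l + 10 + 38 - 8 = l^2 + 13*l + 40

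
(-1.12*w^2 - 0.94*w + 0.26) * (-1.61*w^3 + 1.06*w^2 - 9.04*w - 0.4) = 1.8032*w^5 + 0.3262*w^4 + 8.7098*w^3 + 9.2212*w^2 - 1.9744*w - 0.104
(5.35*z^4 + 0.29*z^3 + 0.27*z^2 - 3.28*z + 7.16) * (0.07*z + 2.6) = 0.3745*z^5 + 13.9303*z^4 + 0.7729*z^3 + 0.4724*z^2 - 8.0268*z + 18.616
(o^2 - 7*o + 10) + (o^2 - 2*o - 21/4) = 2*o^2 - 9*o + 19/4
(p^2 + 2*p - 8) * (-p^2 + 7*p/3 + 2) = -p^4 + p^3/3 + 44*p^2/3 - 44*p/3 - 16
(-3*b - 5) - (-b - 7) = 2 - 2*b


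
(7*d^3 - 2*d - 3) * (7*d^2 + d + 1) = 49*d^5 + 7*d^4 - 7*d^3 - 23*d^2 - 5*d - 3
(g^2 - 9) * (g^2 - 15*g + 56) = g^4 - 15*g^3 + 47*g^2 + 135*g - 504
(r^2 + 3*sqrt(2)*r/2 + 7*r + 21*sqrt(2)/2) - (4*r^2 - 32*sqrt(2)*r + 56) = -3*r^2 + 7*r + 67*sqrt(2)*r/2 - 56 + 21*sqrt(2)/2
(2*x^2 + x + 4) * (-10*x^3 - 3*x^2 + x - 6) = -20*x^5 - 16*x^4 - 41*x^3 - 23*x^2 - 2*x - 24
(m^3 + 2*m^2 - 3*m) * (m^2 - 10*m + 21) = m^5 - 8*m^4 - 2*m^3 + 72*m^2 - 63*m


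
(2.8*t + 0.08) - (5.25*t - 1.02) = 1.1 - 2.45*t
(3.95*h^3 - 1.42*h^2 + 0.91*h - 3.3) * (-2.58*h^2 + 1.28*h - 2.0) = -10.191*h^5 + 8.7196*h^4 - 12.0654*h^3 + 12.5188*h^2 - 6.044*h + 6.6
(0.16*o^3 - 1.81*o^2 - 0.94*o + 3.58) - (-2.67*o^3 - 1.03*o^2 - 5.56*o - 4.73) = 2.83*o^3 - 0.78*o^2 + 4.62*o + 8.31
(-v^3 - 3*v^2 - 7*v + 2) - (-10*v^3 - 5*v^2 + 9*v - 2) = 9*v^3 + 2*v^2 - 16*v + 4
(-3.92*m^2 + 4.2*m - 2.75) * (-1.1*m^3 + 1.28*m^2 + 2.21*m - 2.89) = 4.312*m^5 - 9.6376*m^4 - 0.2622*m^3 + 17.0908*m^2 - 18.2155*m + 7.9475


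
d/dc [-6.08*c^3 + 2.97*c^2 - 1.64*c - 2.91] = -18.24*c^2 + 5.94*c - 1.64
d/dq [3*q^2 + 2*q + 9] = 6*q + 2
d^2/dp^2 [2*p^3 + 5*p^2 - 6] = 12*p + 10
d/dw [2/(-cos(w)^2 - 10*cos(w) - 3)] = -4*(cos(w) + 5)*sin(w)/(cos(w)^2 + 10*cos(w) + 3)^2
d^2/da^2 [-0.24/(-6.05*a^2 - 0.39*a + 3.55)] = (-17.5692*a^2 - 1.13256*a + 0.24*(12.1*a + 0.39)*(24.2*a + 0.78) + 10.3092)/(6.05*a^2 + 0.39*a - 3.55)^3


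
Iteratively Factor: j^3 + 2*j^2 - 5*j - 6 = (j - 2)*(j^2 + 4*j + 3) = (j - 2)*(j + 1)*(j + 3)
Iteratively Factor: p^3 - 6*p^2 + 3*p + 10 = (p - 5)*(p^2 - p - 2) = (p - 5)*(p - 2)*(p + 1)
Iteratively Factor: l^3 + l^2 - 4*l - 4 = (l - 2)*(l^2 + 3*l + 2) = (l - 2)*(l + 2)*(l + 1)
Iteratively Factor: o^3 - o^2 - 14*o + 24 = (o - 3)*(o^2 + 2*o - 8) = (o - 3)*(o + 4)*(o - 2)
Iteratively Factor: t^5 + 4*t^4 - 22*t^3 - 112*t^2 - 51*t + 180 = (t + 4)*(t^4 - 22*t^2 - 24*t + 45) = (t - 1)*(t + 4)*(t^3 + t^2 - 21*t - 45) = (t - 1)*(t + 3)*(t + 4)*(t^2 - 2*t - 15) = (t - 5)*(t - 1)*(t + 3)*(t + 4)*(t + 3)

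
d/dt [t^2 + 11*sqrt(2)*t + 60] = 2*t + 11*sqrt(2)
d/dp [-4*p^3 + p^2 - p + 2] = -12*p^2 + 2*p - 1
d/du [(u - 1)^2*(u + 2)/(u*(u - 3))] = (u^4 - 6*u^3 + 3*u^2 - 4*u + 6)/(u^2*(u^2 - 6*u + 9))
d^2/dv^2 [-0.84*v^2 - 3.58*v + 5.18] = -1.68000000000000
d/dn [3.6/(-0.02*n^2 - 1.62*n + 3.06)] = (0.144*n + 5.832)/(0.02*n^2 + 1.62*n - 3.06)^2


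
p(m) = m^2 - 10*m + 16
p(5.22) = -8.95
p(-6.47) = 122.56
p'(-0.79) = -11.58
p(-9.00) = 187.00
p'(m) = 2*m - 10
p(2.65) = -3.48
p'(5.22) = 0.44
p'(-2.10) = -14.20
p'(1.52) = -6.96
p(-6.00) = 112.00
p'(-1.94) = -13.88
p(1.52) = 3.11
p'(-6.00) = -22.00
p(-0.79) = 24.52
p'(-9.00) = -28.00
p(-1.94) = 39.16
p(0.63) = 10.10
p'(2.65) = -4.70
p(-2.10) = 41.41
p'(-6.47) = -22.94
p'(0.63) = -8.74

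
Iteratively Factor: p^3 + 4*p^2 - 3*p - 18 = (p + 3)*(p^2 + p - 6) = (p - 2)*(p + 3)*(p + 3)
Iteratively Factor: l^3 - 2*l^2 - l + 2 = (l + 1)*(l^2 - 3*l + 2) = (l - 1)*(l + 1)*(l - 2)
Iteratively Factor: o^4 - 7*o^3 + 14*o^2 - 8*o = (o - 1)*(o^3 - 6*o^2 + 8*o) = o*(o - 1)*(o^2 - 6*o + 8) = o*(o - 4)*(o - 1)*(o - 2)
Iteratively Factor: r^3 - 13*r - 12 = (r + 1)*(r^2 - r - 12) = (r + 1)*(r + 3)*(r - 4)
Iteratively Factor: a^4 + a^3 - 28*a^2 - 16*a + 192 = (a + 4)*(a^3 - 3*a^2 - 16*a + 48) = (a - 4)*(a + 4)*(a^2 + a - 12) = (a - 4)*(a + 4)^2*(a - 3)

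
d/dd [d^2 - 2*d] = 2*d - 2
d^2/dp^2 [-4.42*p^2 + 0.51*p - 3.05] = -8.84000000000000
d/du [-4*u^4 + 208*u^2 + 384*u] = -16*u^3 + 416*u + 384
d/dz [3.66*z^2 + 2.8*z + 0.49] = 7.32*z + 2.8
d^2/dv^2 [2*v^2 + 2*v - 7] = 4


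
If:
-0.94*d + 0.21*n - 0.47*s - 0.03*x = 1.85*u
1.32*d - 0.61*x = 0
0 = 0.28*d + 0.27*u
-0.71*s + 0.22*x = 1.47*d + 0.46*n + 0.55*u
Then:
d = 0.462121212121212*x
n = -1.07241906856379*x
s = 0.419119488217946*x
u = -0.479236812570146*x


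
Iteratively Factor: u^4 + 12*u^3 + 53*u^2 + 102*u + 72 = (u + 2)*(u^3 + 10*u^2 + 33*u + 36) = (u + 2)*(u + 3)*(u^2 + 7*u + 12) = (u + 2)*(u + 3)*(u + 4)*(u + 3)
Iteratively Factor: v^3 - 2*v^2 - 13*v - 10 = (v + 2)*(v^2 - 4*v - 5) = (v - 5)*(v + 2)*(v + 1)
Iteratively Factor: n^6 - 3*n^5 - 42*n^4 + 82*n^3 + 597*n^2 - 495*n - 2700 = (n - 5)*(n^5 + 2*n^4 - 32*n^3 - 78*n^2 + 207*n + 540) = (n - 5)*(n + 3)*(n^4 - n^3 - 29*n^2 + 9*n + 180) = (n - 5)^2*(n + 3)*(n^3 + 4*n^2 - 9*n - 36) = (n - 5)^2*(n + 3)^2*(n^2 + n - 12) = (n - 5)^2*(n - 3)*(n + 3)^2*(n + 4)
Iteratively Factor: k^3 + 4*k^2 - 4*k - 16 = (k + 2)*(k^2 + 2*k - 8) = (k - 2)*(k + 2)*(k + 4)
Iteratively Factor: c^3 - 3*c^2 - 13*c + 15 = (c - 5)*(c^2 + 2*c - 3) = (c - 5)*(c - 1)*(c + 3)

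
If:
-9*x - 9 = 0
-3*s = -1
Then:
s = 1/3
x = -1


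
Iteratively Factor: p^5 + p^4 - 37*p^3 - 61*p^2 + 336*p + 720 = (p + 3)*(p^4 - 2*p^3 - 31*p^2 + 32*p + 240) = (p - 5)*(p + 3)*(p^3 + 3*p^2 - 16*p - 48) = (p - 5)*(p + 3)*(p + 4)*(p^2 - p - 12) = (p - 5)*(p - 4)*(p + 3)*(p + 4)*(p + 3)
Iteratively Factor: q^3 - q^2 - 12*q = (q)*(q^2 - q - 12) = q*(q - 4)*(q + 3)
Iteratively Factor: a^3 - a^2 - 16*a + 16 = (a - 1)*(a^2 - 16) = (a - 4)*(a - 1)*(a + 4)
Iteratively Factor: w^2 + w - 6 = (w + 3)*(w - 2)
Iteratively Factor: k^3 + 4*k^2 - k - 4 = (k - 1)*(k^2 + 5*k + 4) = (k - 1)*(k + 1)*(k + 4)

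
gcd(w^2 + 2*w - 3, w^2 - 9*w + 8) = w - 1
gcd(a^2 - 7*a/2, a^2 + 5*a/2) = a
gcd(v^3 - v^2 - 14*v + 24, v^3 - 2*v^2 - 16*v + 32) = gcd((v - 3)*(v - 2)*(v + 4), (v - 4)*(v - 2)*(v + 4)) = v^2 + 2*v - 8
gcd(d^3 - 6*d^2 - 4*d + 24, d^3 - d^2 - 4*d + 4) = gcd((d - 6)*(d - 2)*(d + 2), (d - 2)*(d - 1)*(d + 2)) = d^2 - 4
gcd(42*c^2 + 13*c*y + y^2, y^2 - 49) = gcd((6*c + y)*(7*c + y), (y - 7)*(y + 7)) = 1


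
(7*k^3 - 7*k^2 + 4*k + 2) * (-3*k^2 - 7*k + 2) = -21*k^5 - 28*k^4 + 51*k^3 - 48*k^2 - 6*k + 4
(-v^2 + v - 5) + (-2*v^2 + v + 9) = -3*v^2 + 2*v + 4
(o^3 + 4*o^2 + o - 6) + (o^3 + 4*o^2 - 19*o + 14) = 2*o^3 + 8*o^2 - 18*o + 8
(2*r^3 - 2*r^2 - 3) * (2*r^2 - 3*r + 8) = 4*r^5 - 10*r^4 + 22*r^3 - 22*r^2 + 9*r - 24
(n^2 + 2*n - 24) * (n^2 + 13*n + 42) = n^4 + 15*n^3 + 44*n^2 - 228*n - 1008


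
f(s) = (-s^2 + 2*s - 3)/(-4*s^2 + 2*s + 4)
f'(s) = (2 - 2*s)/(-4*s^2 + 2*s + 4) + (8*s - 2)*(-s^2 + 2*s - 3)/(-4*s^2 + 2*s + 4)^2 = (3*s^2 - 16*s + 7)/(2*(4*s^4 - 4*s^3 - 7*s^2 + 4*s + 4))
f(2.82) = 0.24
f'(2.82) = -0.06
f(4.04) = 0.21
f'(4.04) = -0.01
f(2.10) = 0.34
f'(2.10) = -0.30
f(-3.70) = 0.41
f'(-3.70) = 0.06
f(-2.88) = 0.49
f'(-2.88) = 0.13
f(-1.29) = 1.38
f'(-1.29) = 2.38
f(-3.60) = 0.42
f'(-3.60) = 0.07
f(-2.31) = 0.59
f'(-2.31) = 0.25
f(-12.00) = 0.29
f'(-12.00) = 0.00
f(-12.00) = 0.29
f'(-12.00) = 0.00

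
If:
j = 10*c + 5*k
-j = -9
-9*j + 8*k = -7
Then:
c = -149/40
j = 9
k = 37/4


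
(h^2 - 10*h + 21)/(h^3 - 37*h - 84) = (h - 3)/(h^2 + 7*h + 12)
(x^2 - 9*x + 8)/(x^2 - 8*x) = (x - 1)/x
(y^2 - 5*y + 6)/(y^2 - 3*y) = (y - 2)/y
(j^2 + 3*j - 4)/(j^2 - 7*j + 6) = (j + 4)/(j - 6)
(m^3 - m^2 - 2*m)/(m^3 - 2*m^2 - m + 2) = m/(m - 1)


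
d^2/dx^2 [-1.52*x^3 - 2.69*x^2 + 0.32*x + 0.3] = -9.12*x - 5.38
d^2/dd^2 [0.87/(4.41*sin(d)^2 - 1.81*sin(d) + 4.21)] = (-67.679388*sin(d)^4 + 20.833281*sin(d)^3 + 163.278903*sin(d)^2 - 48.296049*sin(d) - 26.6046)/(4.41*sin(d)^2 - 1.81*sin(d) + 4.21)^3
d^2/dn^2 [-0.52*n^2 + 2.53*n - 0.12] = -1.04000000000000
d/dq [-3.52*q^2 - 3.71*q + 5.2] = -7.04*q - 3.71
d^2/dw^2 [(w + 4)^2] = 2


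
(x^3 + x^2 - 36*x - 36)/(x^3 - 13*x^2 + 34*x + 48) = (x + 6)/(x - 8)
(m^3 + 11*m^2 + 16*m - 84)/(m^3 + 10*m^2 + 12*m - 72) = (m + 7)/(m + 6)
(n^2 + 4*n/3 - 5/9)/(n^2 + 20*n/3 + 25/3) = (n - 1/3)/(n + 5)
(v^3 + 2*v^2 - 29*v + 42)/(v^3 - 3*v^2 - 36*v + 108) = (v^2 + 5*v - 14)/(v^2 - 36)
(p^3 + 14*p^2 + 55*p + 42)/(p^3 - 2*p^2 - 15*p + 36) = (p^3 + 14*p^2 + 55*p + 42)/(p^3 - 2*p^2 - 15*p + 36)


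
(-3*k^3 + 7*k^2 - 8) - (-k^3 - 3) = -2*k^3 + 7*k^2 - 5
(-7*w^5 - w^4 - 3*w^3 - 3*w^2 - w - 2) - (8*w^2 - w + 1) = -7*w^5 - w^4 - 3*w^3 - 11*w^2 - 3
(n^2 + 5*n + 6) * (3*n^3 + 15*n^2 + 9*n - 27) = 3*n^5 + 30*n^4 + 102*n^3 + 108*n^2 - 81*n - 162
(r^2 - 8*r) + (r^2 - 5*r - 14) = 2*r^2 - 13*r - 14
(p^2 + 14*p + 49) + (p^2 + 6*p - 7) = 2*p^2 + 20*p + 42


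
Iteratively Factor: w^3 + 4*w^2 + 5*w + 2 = (w + 1)*(w^2 + 3*w + 2) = (w + 1)*(w + 2)*(w + 1)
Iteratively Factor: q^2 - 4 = (q - 2)*(q + 2)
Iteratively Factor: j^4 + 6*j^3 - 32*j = (j - 2)*(j^3 + 8*j^2 + 16*j) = j*(j - 2)*(j^2 + 8*j + 16) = j*(j - 2)*(j + 4)*(j + 4)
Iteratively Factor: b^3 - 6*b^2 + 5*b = (b)*(b^2 - 6*b + 5) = b*(b - 5)*(b - 1)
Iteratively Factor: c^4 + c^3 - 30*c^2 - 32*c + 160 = (c + 4)*(c^3 - 3*c^2 - 18*c + 40) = (c + 4)^2*(c^2 - 7*c + 10) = (c - 5)*(c + 4)^2*(c - 2)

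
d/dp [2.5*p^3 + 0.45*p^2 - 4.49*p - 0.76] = 7.5*p^2 + 0.9*p - 4.49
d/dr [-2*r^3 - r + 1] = -6*r^2 - 1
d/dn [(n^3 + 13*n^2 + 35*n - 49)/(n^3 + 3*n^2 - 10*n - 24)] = 10*(-n^4 - 9*n^3 - 16*n^2 - 33*n - 133)/(n^6 + 6*n^5 - 11*n^4 - 108*n^3 - 44*n^2 + 480*n + 576)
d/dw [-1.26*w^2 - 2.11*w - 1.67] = -2.52*w - 2.11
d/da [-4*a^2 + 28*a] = 28 - 8*a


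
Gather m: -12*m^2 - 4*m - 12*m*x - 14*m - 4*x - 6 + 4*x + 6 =-12*m^2 + m*(-12*x - 18)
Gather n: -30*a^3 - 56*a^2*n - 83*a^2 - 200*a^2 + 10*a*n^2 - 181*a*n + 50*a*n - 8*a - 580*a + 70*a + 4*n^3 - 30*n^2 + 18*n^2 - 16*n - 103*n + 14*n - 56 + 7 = -30*a^3 - 283*a^2 - 518*a + 4*n^3 + n^2*(10*a - 12) + n*(-56*a^2 - 131*a - 105) - 49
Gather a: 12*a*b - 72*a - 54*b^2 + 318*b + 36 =a*(12*b - 72) - 54*b^2 + 318*b + 36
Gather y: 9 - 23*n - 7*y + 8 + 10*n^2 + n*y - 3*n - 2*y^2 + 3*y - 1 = 10*n^2 - 26*n - 2*y^2 + y*(n - 4) + 16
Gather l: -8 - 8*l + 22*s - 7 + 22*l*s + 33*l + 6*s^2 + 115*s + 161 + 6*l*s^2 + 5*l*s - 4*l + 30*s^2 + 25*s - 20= l*(6*s^2 + 27*s + 21) + 36*s^2 + 162*s + 126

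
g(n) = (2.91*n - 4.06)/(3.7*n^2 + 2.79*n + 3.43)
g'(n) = (-7.4*n - 2.79)*(2.91*n - 4.06)/(3.7*n^2 + 2.79*n + 3.43)^2 + 2.91/(3.7*n^2 + 2.79*n + 3.43) = (-10.767*n^2 + 30.044*n + 21.3087)/(13.69*n^4 + 20.646*n^3 + 33.1661*n^2 + 19.1394*n + 11.7649)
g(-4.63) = -0.25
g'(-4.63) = -0.07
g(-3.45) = -0.37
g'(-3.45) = -0.15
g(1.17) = -0.06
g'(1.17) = 0.30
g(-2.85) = -0.48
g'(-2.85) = -0.23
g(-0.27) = -1.64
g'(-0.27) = 1.43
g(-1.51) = -1.10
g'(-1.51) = -0.83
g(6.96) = 0.08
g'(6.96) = -0.01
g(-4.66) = -0.25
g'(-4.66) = -0.07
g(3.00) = 0.10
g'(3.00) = 0.01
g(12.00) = 0.05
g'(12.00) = -0.00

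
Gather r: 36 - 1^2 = 35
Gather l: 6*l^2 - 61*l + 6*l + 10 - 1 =6*l^2 - 55*l + 9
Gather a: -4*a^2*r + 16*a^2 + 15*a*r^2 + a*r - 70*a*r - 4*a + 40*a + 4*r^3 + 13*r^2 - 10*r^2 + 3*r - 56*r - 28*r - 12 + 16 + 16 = a^2*(16 - 4*r) + a*(15*r^2 - 69*r + 36) + 4*r^3 + 3*r^2 - 81*r + 20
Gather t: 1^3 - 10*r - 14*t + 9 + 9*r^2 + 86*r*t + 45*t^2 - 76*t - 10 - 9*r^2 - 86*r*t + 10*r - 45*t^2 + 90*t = 0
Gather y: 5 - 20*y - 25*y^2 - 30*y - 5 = -25*y^2 - 50*y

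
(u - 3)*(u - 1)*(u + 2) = u^3 - 2*u^2 - 5*u + 6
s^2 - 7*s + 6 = (s - 6)*(s - 1)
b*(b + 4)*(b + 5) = b^3 + 9*b^2 + 20*b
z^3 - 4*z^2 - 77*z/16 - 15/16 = (z - 5)*(z + 1/4)*(z + 3/4)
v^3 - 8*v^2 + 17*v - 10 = (v - 5)*(v - 2)*(v - 1)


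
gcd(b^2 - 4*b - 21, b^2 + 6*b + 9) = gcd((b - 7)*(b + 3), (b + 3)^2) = b + 3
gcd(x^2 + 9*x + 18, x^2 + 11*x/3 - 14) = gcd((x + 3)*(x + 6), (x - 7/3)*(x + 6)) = x + 6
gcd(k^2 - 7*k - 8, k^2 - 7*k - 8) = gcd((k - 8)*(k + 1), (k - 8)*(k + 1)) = k^2 - 7*k - 8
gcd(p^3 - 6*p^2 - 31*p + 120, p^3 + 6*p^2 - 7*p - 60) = p^2 + 2*p - 15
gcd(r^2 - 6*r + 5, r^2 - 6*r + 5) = r^2 - 6*r + 5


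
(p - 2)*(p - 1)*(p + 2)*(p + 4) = p^4 + 3*p^3 - 8*p^2 - 12*p + 16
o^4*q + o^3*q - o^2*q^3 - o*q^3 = o*(o - q)*(o + q)*(o*q + q)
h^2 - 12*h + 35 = (h - 7)*(h - 5)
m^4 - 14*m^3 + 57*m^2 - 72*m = m*(m - 8)*(m - 3)^2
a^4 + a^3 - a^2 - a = a*(a - 1)*(a + 1)^2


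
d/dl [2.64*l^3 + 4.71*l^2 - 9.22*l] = 7.92*l^2 + 9.42*l - 9.22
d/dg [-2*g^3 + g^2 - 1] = 2*g*(1 - 3*g)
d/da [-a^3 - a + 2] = -3*a^2 - 1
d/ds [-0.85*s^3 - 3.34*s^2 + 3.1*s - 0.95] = -2.55*s^2 - 6.68*s + 3.1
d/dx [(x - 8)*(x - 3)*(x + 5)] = 3*x^2 - 12*x - 31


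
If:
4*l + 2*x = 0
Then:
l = -x/2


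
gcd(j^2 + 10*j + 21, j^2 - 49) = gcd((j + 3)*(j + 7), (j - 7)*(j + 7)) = j + 7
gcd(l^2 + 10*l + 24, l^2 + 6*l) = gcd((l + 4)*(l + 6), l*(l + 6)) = l + 6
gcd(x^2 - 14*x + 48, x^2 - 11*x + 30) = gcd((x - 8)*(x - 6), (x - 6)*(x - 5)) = x - 6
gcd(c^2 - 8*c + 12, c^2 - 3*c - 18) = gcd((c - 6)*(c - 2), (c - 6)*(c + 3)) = c - 6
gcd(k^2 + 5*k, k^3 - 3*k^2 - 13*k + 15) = 1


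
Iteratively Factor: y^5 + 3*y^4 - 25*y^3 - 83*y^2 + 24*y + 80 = (y + 4)*(y^4 - y^3 - 21*y^2 + y + 20) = (y - 5)*(y + 4)*(y^3 + 4*y^2 - y - 4) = (y - 5)*(y + 4)^2*(y^2 - 1) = (y - 5)*(y + 1)*(y + 4)^2*(y - 1)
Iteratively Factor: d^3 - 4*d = (d)*(d^2 - 4) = d*(d + 2)*(d - 2)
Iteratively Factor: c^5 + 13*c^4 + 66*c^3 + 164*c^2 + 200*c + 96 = (c + 4)*(c^4 + 9*c^3 + 30*c^2 + 44*c + 24) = (c + 3)*(c + 4)*(c^3 + 6*c^2 + 12*c + 8) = (c + 2)*(c + 3)*(c + 4)*(c^2 + 4*c + 4) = (c + 2)^2*(c + 3)*(c + 4)*(c + 2)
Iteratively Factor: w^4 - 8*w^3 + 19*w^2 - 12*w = (w - 3)*(w^3 - 5*w^2 + 4*w) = (w - 3)*(w - 1)*(w^2 - 4*w) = (w - 4)*(w - 3)*(w - 1)*(w)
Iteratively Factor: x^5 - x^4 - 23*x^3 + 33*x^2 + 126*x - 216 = (x - 3)*(x^4 + 2*x^3 - 17*x^2 - 18*x + 72) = (x - 3)*(x + 4)*(x^3 - 2*x^2 - 9*x + 18) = (x - 3)*(x + 3)*(x + 4)*(x^2 - 5*x + 6) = (x - 3)*(x - 2)*(x + 3)*(x + 4)*(x - 3)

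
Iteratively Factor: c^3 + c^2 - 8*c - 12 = (c + 2)*(c^2 - c - 6) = (c - 3)*(c + 2)*(c + 2)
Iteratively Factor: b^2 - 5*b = (b)*(b - 5)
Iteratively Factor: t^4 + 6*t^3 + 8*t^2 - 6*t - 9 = (t + 1)*(t^3 + 5*t^2 + 3*t - 9) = (t + 1)*(t + 3)*(t^2 + 2*t - 3) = (t + 1)*(t + 3)^2*(t - 1)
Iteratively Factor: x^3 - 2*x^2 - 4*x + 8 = (x + 2)*(x^2 - 4*x + 4) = (x - 2)*(x + 2)*(x - 2)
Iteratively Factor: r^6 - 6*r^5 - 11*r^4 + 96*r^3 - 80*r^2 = (r)*(r^5 - 6*r^4 - 11*r^3 + 96*r^2 - 80*r) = r*(r - 1)*(r^4 - 5*r^3 - 16*r^2 + 80*r) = r*(r - 1)*(r + 4)*(r^3 - 9*r^2 + 20*r) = r^2*(r - 1)*(r + 4)*(r^2 - 9*r + 20) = r^2*(r - 4)*(r - 1)*(r + 4)*(r - 5)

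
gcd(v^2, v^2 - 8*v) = v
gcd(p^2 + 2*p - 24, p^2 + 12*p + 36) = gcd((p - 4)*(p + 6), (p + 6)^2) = p + 6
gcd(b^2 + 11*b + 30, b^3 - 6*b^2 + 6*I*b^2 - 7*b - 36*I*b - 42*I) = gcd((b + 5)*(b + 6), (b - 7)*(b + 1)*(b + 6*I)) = 1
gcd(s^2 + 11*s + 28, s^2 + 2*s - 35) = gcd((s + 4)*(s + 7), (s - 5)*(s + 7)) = s + 7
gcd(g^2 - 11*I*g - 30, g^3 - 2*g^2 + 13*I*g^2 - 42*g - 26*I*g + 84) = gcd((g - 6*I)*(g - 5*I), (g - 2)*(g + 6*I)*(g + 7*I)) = 1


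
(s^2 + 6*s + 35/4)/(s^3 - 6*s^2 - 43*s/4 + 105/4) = (2*s + 7)/(2*s^2 - 17*s + 21)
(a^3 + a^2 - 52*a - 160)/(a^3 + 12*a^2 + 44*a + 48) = (a^2 - 3*a - 40)/(a^2 + 8*a + 12)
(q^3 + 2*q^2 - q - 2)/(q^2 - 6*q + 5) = (q^2 + 3*q + 2)/(q - 5)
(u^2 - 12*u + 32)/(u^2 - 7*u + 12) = (u - 8)/(u - 3)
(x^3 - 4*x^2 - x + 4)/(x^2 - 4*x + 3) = (x^2 - 3*x - 4)/(x - 3)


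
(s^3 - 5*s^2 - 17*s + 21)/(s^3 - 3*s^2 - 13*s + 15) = (s - 7)/(s - 5)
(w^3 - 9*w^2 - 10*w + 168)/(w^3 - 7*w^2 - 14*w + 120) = (w - 7)/(w - 5)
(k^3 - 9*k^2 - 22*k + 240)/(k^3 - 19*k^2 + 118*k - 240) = (k + 5)/(k - 5)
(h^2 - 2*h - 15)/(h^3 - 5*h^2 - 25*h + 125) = (h + 3)/(h^2 - 25)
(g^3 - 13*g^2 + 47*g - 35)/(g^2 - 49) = (g^2 - 6*g + 5)/(g + 7)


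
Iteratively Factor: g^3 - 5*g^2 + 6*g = (g - 3)*(g^2 - 2*g) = (g - 3)*(g - 2)*(g)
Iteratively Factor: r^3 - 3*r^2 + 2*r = (r - 2)*(r^2 - r) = r*(r - 2)*(r - 1)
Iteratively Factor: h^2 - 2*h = (h)*(h - 2)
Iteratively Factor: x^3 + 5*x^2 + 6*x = (x + 2)*(x^2 + 3*x) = x*(x + 2)*(x + 3)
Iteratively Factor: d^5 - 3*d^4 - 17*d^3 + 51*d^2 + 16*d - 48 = (d - 3)*(d^4 - 17*d^2 + 16) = (d - 3)*(d + 1)*(d^3 - d^2 - 16*d + 16) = (d - 3)*(d - 1)*(d + 1)*(d^2 - 16) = (d - 3)*(d - 1)*(d + 1)*(d + 4)*(d - 4)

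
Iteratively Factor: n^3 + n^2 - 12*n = (n - 3)*(n^2 + 4*n) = (n - 3)*(n + 4)*(n)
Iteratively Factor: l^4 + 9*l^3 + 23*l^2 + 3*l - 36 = (l + 3)*(l^3 + 6*l^2 + 5*l - 12) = (l + 3)*(l + 4)*(l^2 + 2*l - 3) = (l - 1)*(l + 3)*(l + 4)*(l + 3)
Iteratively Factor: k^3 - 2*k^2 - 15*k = (k)*(k^2 - 2*k - 15) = k*(k + 3)*(k - 5)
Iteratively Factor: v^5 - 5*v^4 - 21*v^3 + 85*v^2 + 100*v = (v + 1)*(v^4 - 6*v^3 - 15*v^2 + 100*v) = v*(v + 1)*(v^3 - 6*v^2 - 15*v + 100) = v*(v - 5)*(v + 1)*(v^2 - v - 20) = v*(v - 5)^2*(v + 1)*(v + 4)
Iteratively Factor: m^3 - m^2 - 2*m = (m)*(m^2 - m - 2) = m*(m - 2)*(m + 1)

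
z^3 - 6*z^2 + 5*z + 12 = (z - 4)*(z - 3)*(z + 1)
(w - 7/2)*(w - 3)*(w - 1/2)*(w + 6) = w^4 - w^3 - 113*w^2/4 + 309*w/4 - 63/2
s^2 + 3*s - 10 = (s - 2)*(s + 5)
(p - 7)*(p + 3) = p^2 - 4*p - 21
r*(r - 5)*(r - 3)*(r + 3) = r^4 - 5*r^3 - 9*r^2 + 45*r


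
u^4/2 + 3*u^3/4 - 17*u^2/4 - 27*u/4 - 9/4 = (u/2 + 1/2)*(u - 3)*(u + 1/2)*(u + 3)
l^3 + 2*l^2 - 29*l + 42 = (l - 3)*(l - 2)*(l + 7)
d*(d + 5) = d^2 + 5*d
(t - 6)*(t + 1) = t^2 - 5*t - 6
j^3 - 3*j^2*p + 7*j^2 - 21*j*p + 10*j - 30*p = (j + 2)*(j + 5)*(j - 3*p)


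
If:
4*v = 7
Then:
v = 7/4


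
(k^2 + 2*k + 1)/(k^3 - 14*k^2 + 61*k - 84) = (k^2 + 2*k + 1)/(k^3 - 14*k^2 + 61*k - 84)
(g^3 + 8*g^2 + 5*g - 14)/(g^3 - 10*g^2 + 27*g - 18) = (g^2 + 9*g + 14)/(g^2 - 9*g + 18)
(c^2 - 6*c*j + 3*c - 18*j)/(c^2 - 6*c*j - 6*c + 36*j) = (c + 3)/(c - 6)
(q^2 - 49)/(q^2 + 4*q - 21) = (q - 7)/(q - 3)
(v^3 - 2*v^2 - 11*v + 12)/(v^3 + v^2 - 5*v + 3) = (v - 4)/(v - 1)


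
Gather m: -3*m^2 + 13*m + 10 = -3*m^2 + 13*m + 10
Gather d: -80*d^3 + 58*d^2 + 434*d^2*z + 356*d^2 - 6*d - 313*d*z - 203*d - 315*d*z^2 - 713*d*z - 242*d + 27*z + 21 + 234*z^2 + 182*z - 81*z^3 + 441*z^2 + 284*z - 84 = -80*d^3 + d^2*(434*z + 414) + d*(-315*z^2 - 1026*z - 451) - 81*z^3 + 675*z^2 + 493*z - 63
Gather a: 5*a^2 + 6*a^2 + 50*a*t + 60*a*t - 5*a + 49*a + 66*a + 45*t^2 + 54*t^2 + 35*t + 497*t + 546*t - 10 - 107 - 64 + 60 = 11*a^2 + a*(110*t + 110) + 99*t^2 + 1078*t - 121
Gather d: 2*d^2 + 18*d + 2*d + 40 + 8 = 2*d^2 + 20*d + 48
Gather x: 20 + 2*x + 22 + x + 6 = 3*x + 48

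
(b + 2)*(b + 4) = b^2 + 6*b + 8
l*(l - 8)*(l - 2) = l^3 - 10*l^2 + 16*l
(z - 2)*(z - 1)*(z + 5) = z^3 + 2*z^2 - 13*z + 10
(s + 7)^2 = s^2 + 14*s + 49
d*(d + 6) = d^2 + 6*d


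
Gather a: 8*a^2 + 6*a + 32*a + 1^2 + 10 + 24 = 8*a^2 + 38*a + 35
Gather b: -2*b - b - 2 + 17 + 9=24 - 3*b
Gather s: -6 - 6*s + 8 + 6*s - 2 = 0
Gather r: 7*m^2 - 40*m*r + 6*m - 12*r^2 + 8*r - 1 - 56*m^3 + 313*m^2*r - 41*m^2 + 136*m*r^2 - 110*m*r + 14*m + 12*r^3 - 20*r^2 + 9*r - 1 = -56*m^3 - 34*m^2 + 20*m + 12*r^3 + r^2*(136*m - 32) + r*(313*m^2 - 150*m + 17) - 2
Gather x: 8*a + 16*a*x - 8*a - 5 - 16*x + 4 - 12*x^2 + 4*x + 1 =-12*x^2 + x*(16*a - 12)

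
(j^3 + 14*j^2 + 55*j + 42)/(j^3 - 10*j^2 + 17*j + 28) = (j^2 + 13*j + 42)/(j^2 - 11*j + 28)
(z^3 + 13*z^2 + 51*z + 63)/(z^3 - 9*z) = (z^2 + 10*z + 21)/(z*(z - 3))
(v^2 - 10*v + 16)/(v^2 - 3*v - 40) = (v - 2)/(v + 5)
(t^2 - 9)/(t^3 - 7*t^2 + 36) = (t + 3)/(t^2 - 4*t - 12)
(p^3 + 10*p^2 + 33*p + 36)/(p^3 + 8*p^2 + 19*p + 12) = (p + 3)/(p + 1)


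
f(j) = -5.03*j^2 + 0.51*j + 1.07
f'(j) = 0.51 - 10.06*j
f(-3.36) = -57.43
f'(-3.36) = 34.31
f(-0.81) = -2.64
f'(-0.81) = 8.66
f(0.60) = -0.43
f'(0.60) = -5.53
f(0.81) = -1.82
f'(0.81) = -7.64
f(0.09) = 1.08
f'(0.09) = -0.40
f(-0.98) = -4.26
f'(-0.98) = 10.37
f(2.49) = -28.85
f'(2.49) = -24.54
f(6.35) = -198.51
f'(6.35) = -63.37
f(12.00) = -717.13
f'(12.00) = -120.21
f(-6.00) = -183.07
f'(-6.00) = 60.87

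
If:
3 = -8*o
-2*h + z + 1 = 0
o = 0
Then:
No Solution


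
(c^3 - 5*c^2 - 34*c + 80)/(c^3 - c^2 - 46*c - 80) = (c - 2)/(c + 2)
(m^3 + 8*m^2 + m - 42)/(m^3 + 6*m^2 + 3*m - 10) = (m^3 + 8*m^2 + m - 42)/(m^3 + 6*m^2 + 3*m - 10)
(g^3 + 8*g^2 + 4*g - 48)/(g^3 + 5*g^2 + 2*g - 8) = (g^2 + 4*g - 12)/(g^2 + g - 2)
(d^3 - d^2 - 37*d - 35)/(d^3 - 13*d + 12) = (d^3 - d^2 - 37*d - 35)/(d^3 - 13*d + 12)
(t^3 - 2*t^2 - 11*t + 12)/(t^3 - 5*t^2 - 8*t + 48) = (t - 1)/(t - 4)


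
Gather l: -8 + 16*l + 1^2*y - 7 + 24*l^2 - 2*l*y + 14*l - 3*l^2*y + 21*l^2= l^2*(45 - 3*y) + l*(30 - 2*y) + y - 15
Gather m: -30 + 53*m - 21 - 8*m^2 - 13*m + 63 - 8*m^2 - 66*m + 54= -16*m^2 - 26*m + 66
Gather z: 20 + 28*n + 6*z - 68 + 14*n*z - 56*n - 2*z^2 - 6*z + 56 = 14*n*z - 28*n - 2*z^2 + 8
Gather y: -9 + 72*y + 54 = 72*y + 45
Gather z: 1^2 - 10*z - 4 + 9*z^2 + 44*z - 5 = 9*z^2 + 34*z - 8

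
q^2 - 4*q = q*(q - 4)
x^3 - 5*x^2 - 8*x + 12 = (x - 6)*(x - 1)*(x + 2)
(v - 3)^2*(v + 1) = v^3 - 5*v^2 + 3*v + 9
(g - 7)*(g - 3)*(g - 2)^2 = g^4 - 14*g^3 + 65*g^2 - 124*g + 84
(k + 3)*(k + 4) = k^2 + 7*k + 12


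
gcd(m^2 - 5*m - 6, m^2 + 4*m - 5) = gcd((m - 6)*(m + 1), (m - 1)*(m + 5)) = 1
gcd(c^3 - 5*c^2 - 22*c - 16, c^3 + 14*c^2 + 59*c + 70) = c + 2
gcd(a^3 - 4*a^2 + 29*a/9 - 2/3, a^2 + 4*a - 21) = a - 3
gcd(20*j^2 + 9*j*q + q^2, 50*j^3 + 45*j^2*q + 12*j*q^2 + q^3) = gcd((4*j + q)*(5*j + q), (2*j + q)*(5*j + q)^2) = 5*j + q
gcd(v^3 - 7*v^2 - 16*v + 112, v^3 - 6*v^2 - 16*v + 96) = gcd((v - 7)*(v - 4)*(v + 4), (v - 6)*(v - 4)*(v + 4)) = v^2 - 16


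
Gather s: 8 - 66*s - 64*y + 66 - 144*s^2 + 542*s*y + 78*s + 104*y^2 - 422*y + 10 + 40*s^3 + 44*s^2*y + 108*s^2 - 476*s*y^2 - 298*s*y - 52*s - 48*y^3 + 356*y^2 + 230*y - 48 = 40*s^3 + s^2*(44*y - 36) + s*(-476*y^2 + 244*y - 40) - 48*y^3 + 460*y^2 - 256*y + 36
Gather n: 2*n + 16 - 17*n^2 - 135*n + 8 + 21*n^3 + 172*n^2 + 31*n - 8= 21*n^3 + 155*n^2 - 102*n + 16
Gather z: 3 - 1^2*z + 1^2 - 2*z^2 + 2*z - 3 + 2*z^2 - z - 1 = 0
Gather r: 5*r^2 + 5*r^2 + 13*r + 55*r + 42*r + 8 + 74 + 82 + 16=10*r^2 + 110*r + 180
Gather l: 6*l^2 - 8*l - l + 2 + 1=6*l^2 - 9*l + 3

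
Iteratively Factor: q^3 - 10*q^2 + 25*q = (q - 5)*(q^2 - 5*q) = q*(q - 5)*(q - 5)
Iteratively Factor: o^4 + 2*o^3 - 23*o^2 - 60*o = (o + 4)*(o^3 - 2*o^2 - 15*o) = (o - 5)*(o + 4)*(o^2 + 3*o) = (o - 5)*(o + 3)*(o + 4)*(o)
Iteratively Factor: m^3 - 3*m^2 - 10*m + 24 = (m - 4)*(m^2 + m - 6) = (m - 4)*(m - 2)*(m + 3)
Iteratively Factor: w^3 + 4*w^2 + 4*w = (w + 2)*(w^2 + 2*w) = w*(w + 2)*(w + 2)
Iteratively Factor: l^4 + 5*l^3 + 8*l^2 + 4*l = (l + 1)*(l^3 + 4*l^2 + 4*l) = (l + 1)*(l + 2)*(l^2 + 2*l) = l*(l + 1)*(l + 2)*(l + 2)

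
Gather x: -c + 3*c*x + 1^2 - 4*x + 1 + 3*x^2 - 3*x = -c + 3*x^2 + x*(3*c - 7) + 2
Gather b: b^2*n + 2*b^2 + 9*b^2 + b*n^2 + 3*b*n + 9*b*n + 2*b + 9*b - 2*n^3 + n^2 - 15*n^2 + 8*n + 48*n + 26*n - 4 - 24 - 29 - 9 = b^2*(n + 11) + b*(n^2 + 12*n + 11) - 2*n^3 - 14*n^2 + 82*n - 66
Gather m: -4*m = -4*m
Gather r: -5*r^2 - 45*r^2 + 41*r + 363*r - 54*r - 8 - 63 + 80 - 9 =-50*r^2 + 350*r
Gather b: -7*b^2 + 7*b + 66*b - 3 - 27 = -7*b^2 + 73*b - 30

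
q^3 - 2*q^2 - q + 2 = (q - 2)*(q - 1)*(q + 1)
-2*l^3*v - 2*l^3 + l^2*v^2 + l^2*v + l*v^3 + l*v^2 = (-l + v)*(2*l + v)*(l*v + l)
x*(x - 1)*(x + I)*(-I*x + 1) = -I*x^4 + 2*x^3 + I*x^3 - 2*x^2 + I*x^2 - I*x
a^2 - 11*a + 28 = (a - 7)*(a - 4)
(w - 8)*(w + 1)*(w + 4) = w^3 - 3*w^2 - 36*w - 32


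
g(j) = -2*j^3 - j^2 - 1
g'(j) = -6*j^2 - 2*j = 2*j*(-3*j - 1)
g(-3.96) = 107.52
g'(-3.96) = -86.17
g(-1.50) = 3.50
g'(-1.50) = -10.50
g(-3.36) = 63.58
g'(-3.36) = -61.02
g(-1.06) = 0.26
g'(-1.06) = -4.62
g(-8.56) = 1180.17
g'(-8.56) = -422.52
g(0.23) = -1.08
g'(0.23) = -0.78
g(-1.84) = 8.07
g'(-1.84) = -16.63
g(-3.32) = 61.17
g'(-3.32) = -59.49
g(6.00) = -469.00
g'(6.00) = -228.00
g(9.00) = -1540.00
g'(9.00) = -504.00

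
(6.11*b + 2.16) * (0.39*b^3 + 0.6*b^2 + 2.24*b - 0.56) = 2.3829*b^4 + 4.5084*b^3 + 14.9824*b^2 + 1.4168*b - 1.2096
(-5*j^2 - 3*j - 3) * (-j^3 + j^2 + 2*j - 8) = 5*j^5 - 2*j^4 - 10*j^3 + 31*j^2 + 18*j + 24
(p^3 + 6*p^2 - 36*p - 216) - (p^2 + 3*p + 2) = p^3 + 5*p^2 - 39*p - 218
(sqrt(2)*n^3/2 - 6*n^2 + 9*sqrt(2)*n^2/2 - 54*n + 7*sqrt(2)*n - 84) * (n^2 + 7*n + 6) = sqrt(2)*n^5/2 - 6*n^4 + 8*sqrt(2)*n^4 - 96*n^3 + 83*sqrt(2)*n^3/2 - 498*n^2 + 76*sqrt(2)*n^2 - 912*n + 42*sqrt(2)*n - 504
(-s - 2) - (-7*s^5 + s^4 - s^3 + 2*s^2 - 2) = 7*s^5 - s^4 + s^3 - 2*s^2 - s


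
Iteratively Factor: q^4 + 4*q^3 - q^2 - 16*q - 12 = (q + 1)*(q^3 + 3*q^2 - 4*q - 12) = (q + 1)*(q + 3)*(q^2 - 4) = (q - 2)*(q + 1)*(q + 3)*(q + 2)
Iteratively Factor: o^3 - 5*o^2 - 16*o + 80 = (o + 4)*(o^2 - 9*o + 20) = (o - 5)*(o + 4)*(o - 4)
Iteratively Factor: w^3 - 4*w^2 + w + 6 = (w - 2)*(w^2 - 2*w - 3) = (w - 2)*(w + 1)*(w - 3)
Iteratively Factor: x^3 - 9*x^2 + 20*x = (x - 5)*(x^2 - 4*x) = (x - 5)*(x - 4)*(x)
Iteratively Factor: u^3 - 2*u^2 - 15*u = (u - 5)*(u^2 + 3*u) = u*(u - 5)*(u + 3)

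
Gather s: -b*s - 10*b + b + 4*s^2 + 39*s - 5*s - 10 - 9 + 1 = -9*b + 4*s^2 + s*(34 - b) - 18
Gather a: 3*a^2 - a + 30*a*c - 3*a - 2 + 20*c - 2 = 3*a^2 + a*(30*c - 4) + 20*c - 4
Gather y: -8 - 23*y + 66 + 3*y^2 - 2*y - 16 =3*y^2 - 25*y + 42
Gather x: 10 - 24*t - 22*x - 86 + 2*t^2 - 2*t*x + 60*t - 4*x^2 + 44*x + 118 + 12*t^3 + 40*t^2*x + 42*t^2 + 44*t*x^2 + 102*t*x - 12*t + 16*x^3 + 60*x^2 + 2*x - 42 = 12*t^3 + 44*t^2 + 24*t + 16*x^3 + x^2*(44*t + 56) + x*(40*t^2 + 100*t + 24)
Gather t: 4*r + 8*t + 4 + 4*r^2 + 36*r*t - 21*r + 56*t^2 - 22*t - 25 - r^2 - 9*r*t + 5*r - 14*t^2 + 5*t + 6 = 3*r^2 - 12*r + 42*t^2 + t*(27*r - 9) - 15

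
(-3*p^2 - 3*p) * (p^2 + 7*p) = -3*p^4 - 24*p^3 - 21*p^2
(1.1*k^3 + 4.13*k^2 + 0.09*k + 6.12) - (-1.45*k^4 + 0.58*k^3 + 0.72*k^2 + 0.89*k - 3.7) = 1.45*k^4 + 0.52*k^3 + 3.41*k^2 - 0.8*k + 9.82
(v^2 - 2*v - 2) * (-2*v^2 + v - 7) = -2*v^4 + 5*v^3 - 5*v^2 + 12*v + 14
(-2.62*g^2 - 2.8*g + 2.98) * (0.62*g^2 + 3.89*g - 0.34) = -1.6244*g^4 - 11.9278*g^3 - 8.1536*g^2 + 12.5442*g - 1.0132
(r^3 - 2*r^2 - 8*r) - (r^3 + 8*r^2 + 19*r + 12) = -10*r^2 - 27*r - 12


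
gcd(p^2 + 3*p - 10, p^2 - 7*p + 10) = p - 2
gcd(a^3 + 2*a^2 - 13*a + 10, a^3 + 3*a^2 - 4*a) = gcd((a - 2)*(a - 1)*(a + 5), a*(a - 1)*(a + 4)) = a - 1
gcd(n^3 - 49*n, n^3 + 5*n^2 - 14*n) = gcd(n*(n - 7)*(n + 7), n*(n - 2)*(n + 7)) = n^2 + 7*n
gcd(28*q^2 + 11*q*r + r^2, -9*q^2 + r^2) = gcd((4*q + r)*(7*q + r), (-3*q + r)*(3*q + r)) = 1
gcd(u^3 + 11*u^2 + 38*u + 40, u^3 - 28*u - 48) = u^2 + 6*u + 8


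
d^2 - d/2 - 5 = (d - 5/2)*(d + 2)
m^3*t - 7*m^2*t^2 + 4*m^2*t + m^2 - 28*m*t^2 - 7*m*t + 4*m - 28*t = (m + 4)*(m - 7*t)*(m*t + 1)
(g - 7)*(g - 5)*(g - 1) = g^3 - 13*g^2 + 47*g - 35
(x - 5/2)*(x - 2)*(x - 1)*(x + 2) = x^4 - 7*x^3/2 - 3*x^2/2 + 14*x - 10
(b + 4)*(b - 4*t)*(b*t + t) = b^3*t - 4*b^2*t^2 + 5*b^2*t - 20*b*t^2 + 4*b*t - 16*t^2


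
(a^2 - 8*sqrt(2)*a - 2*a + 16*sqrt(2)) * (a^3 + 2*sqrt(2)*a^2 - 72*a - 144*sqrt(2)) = a^5 - 6*sqrt(2)*a^4 - 2*a^4 - 104*a^3 + 12*sqrt(2)*a^3 + 208*a^2 + 432*sqrt(2)*a^2 - 864*sqrt(2)*a + 2304*a - 4608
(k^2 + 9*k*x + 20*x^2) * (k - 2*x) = k^3 + 7*k^2*x + 2*k*x^2 - 40*x^3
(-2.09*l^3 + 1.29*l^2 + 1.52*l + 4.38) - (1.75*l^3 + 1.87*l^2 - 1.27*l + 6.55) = -3.84*l^3 - 0.58*l^2 + 2.79*l - 2.17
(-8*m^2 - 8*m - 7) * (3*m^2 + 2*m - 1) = -24*m^4 - 40*m^3 - 29*m^2 - 6*m + 7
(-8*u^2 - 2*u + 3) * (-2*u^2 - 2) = 16*u^4 + 4*u^3 + 10*u^2 + 4*u - 6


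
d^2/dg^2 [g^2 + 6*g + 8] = 2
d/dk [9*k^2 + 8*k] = 18*k + 8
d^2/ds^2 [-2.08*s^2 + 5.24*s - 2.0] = -4.16000000000000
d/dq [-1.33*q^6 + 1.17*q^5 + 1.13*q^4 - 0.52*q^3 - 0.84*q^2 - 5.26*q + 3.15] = -7.98*q^5 + 5.85*q^4 + 4.52*q^3 - 1.56*q^2 - 1.68*q - 5.26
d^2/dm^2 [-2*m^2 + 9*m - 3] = -4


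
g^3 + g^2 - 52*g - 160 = (g - 8)*(g + 4)*(g + 5)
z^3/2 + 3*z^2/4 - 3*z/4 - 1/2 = (z/2 + 1)*(z - 1)*(z + 1/2)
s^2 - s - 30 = (s - 6)*(s + 5)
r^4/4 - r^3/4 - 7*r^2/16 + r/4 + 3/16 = (r/2 + 1/4)*(r/2 + 1/2)*(r - 3/2)*(r - 1)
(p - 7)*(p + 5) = p^2 - 2*p - 35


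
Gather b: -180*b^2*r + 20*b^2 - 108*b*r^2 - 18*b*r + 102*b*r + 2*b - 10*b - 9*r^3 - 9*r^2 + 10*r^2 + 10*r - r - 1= b^2*(20 - 180*r) + b*(-108*r^2 + 84*r - 8) - 9*r^3 + r^2 + 9*r - 1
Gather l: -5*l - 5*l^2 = -5*l^2 - 5*l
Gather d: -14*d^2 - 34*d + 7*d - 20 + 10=-14*d^2 - 27*d - 10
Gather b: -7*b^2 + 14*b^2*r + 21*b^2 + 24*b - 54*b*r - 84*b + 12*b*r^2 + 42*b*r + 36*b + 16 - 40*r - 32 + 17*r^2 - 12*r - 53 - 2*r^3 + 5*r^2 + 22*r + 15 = b^2*(14*r + 14) + b*(12*r^2 - 12*r - 24) - 2*r^3 + 22*r^2 - 30*r - 54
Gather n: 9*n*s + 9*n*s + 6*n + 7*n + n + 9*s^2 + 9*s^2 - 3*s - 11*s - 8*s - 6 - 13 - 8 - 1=n*(18*s + 14) + 18*s^2 - 22*s - 28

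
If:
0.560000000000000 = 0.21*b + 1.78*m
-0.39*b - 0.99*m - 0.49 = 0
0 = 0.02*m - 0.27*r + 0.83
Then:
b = -2.93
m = 0.66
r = 3.12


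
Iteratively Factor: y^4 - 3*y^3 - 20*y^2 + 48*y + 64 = (y + 4)*(y^3 - 7*y^2 + 8*y + 16) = (y - 4)*(y + 4)*(y^2 - 3*y - 4) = (y - 4)*(y + 1)*(y + 4)*(y - 4)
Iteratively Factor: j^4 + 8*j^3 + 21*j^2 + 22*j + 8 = (j + 4)*(j^3 + 4*j^2 + 5*j + 2) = (j + 1)*(j + 4)*(j^2 + 3*j + 2) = (j + 1)*(j + 2)*(j + 4)*(j + 1)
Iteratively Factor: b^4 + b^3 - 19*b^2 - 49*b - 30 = (b + 3)*(b^3 - 2*b^2 - 13*b - 10) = (b + 2)*(b + 3)*(b^2 - 4*b - 5) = (b + 1)*(b + 2)*(b + 3)*(b - 5)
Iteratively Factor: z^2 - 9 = (z + 3)*(z - 3)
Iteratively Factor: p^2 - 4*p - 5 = (p - 5)*(p + 1)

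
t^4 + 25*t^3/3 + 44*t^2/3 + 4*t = t*(t + 1/3)*(t + 2)*(t + 6)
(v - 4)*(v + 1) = v^2 - 3*v - 4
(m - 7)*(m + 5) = m^2 - 2*m - 35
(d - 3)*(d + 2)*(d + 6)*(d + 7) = d^4 + 12*d^3 + 23*d^2 - 120*d - 252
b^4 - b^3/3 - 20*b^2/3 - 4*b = b*(b - 3)*(b + 2/3)*(b + 2)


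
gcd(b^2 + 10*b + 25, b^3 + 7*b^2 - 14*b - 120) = b + 5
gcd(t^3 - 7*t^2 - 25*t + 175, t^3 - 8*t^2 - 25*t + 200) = t^2 - 25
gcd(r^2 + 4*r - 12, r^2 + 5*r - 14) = r - 2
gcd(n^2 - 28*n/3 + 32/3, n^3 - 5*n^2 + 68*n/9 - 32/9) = n - 4/3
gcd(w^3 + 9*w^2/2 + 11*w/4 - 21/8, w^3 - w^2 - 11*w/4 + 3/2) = w^2 + w - 3/4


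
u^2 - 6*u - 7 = (u - 7)*(u + 1)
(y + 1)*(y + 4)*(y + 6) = y^3 + 11*y^2 + 34*y + 24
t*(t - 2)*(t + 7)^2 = t^4 + 12*t^3 + 21*t^2 - 98*t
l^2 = l^2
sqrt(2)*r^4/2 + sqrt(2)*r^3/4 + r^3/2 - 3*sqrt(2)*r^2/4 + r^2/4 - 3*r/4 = r*(r - 1)*(r + 3/2)*(sqrt(2)*r/2 + 1/2)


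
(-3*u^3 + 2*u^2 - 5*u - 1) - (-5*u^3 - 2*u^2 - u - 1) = 2*u^3 + 4*u^2 - 4*u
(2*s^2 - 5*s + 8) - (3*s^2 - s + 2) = -s^2 - 4*s + 6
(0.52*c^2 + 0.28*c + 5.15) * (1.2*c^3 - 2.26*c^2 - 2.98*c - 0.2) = 0.624*c^5 - 0.8392*c^4 + 3.9976*c^3 - 12.5774*c^2 - 15.403*c - 1.03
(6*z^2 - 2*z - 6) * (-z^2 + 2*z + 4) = -6*z^4 + 14*z^3 + 26*z^2 - 20*z - 24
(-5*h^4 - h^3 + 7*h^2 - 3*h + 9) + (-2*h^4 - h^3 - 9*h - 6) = -7*h^4 - 2*h^3 + 7*h^2 - 12*h + 3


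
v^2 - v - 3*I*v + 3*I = (v - 1)*(v - 3*I)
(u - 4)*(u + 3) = u^2 - u - 12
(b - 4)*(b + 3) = b^2 - b - 12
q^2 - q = q*(q - 1)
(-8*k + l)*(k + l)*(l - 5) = -8*k^2*l + 40*k^2 - 7*k*l^2 + 35*k*l + l^3 - 5*l^2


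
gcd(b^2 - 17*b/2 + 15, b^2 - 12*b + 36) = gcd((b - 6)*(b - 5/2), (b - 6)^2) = b - 6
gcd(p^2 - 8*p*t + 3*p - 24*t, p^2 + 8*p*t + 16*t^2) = 1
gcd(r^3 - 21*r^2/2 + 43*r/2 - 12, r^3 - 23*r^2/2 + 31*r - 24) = r^2 - 19*r/2 + 12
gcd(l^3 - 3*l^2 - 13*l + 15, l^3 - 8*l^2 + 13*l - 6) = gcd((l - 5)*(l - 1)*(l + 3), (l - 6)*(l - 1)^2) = l - 1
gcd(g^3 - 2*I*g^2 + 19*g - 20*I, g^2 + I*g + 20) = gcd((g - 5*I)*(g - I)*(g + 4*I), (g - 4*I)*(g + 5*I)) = 1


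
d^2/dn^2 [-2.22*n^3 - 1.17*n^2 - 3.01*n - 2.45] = -13.32*n - 2.34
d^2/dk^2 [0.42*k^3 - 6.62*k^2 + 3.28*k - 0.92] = 2.52*k - 13.24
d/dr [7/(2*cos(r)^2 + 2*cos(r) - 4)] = 7*(2*cos(r) + 1)*sin(r)/(2*(cos(r)^2 + cos(r) - 2)^2)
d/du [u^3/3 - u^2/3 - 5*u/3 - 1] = u^2 - 2*u/3 - 5/3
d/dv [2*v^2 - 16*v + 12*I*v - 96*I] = 4*v - 16 + 12*I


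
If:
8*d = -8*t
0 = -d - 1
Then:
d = -1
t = 1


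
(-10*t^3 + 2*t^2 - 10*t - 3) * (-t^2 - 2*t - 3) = 10*t^5 + 18*t^4 + 36*t^3 + 17*t^2 + 36*t + 9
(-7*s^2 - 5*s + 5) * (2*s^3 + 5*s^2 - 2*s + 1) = -14*s^5 - 45*s^4 - s^3 + 28*s^2 - 15*s + 5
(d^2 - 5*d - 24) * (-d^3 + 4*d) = -d^5 + 5*d^4 + 28*d^3 - 20*d^2 - 96*d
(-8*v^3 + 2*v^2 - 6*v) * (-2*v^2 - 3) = 16*v^5 - 4*v^4 + 36*v^3 - 6*v^2 + 18*v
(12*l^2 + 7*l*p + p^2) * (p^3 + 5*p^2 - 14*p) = 12*l^2*p^3 + 60*l^2*p^2 - 168*l^2*p + 7*l*p^4 + 35*l*p^3 - 98*l*p^2 + p^5 + 5*p^4 - 14*p^3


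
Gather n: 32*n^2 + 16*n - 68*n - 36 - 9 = 32*n^2 - 52*n - 45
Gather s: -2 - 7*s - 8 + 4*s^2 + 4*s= 4*s^2 - 3*s - 10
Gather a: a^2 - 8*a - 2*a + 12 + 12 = a^2 - 10*a + 24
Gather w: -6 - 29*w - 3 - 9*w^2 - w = -9*w^2 - 30*w - 9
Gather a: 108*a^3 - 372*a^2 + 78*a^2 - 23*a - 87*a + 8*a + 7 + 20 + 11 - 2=108*a^3 - 294*a^2 - 102*a + 36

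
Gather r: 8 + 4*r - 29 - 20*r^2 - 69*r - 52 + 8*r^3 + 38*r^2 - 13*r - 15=8*r^3 + 18*r^2 - 78*r - 88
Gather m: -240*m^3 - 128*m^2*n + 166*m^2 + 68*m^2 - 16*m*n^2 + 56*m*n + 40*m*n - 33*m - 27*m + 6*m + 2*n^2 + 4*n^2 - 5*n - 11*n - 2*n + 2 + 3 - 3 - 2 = -240*m^3 + m^2*(234 - 128*n) + m*(-16*n^2 + 96*n - 54) + 6*n^2 - 18*n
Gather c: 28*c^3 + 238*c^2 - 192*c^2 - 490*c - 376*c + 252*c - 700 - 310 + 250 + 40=28*c^3 + 46*c^2 - 614*c - 720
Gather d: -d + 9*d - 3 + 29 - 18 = 8*d + 8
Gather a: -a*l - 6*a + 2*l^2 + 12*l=a*(-l - 6) + 2*l^2 + 12*l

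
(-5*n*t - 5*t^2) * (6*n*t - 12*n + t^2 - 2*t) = -30*n^2*t^2 + 60*n^2*t - 35*n*t^3 + 70*n*t^2 - 5*t^4 + 10*t^3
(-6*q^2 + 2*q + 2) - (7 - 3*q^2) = -3*q^2 + 2*q - 5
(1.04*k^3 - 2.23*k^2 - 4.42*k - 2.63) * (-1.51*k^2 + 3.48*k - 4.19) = -1.5704*k^5 + 6.9865*k^4 - 5.4438*k^3 - 2.0666*k^2 + 9.3674*k + 11.0197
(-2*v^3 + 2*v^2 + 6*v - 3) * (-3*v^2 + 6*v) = 6*v^5 - 18*v^4 - 6*v^3 + 45*v^2 - 18*v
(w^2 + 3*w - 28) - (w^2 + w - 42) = 2*w + 14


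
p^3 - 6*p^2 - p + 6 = (p - 6)*(p - 1)*(p + 1)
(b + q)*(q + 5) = b*q + 5*b + q^2 + 5*q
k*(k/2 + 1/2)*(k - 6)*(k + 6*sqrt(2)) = k^4/2 - 5*k^3/2 + 3*sqrt(2)*k^3 - 15*sqrt(2)*k^2 - 3*k^2 - 18*sqrt(2)*k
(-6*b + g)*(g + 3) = -6*b*g - 18*b + g^2 + 3*g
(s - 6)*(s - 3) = s^2 - 9*s + 18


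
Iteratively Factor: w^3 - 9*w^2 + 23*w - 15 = (w - 1)*(w^2 - 8*w + 15) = (w - 3)*(w - 1)*(w - 5)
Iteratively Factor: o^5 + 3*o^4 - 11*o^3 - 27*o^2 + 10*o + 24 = (o - 3)*(o^4 + 6*o^3 + 7*o^2 - 6*o - 8) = (o - 3)*(o - 1)*(o^3 + 7*o^2 + 14*o + 8) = (o - 3)*(o - 1)*(o + 4)*(o^2 + 3*o + 2) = (o - 3)*(o - 1)*(o + 2)*(o + 4)*(o + 1)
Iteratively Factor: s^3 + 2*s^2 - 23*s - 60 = (s + 4)*(s^2 - 2*s - 15) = (s - 5)*(s + 4)*(s + 3)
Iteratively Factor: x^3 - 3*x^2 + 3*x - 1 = (x - 1)*(x^2 - 2*x + 1) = (x - 1)^2*(x - 1)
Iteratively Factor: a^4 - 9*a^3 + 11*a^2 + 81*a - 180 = (a - 5)*(a^3 - 4*a^2 - 9*a + 36) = (a - 5)*(a + 3)*(a^2 - 7*a + 12) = (a - 5)*(a - 4)*(a + 3)*(a - 3)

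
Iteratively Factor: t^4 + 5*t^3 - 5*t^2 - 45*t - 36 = (t + 3)*(t^3 + 2*t^2 - 11*t - 12) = (t - 3)*(t + 3)*(t^2 + 5*t + 4) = (t - 3)*(t + 3)*(t + 4)*(t + 1)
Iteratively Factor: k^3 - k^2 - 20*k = (k)*(k^2 - k - 20) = k*(k - 5)*(k + 4)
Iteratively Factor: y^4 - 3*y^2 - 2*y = (y + 1)*(y^3 - y^2 - 2*y) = (y - 2)*(y + 1)*(y^2 + y) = (y - 2)*(y + 1)^2*(y)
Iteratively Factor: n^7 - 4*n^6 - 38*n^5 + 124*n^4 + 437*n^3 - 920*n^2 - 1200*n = (n - 5)*(n^6 + n^5 - 33*n^4 - 41*n^3 + 232*n^2 + 240*n) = n*(n - 5)*(n^5 + n^4 - 33*n^3 - 41*n^2 + 232*n + 240) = n*(n - 5)^2*(n^4 + 6*n^3 - 3*n^2 - 56*n - 48) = n*(n - 5)^2*(n - 3)*(n^3 + 9*n^2 + 24*n + 16) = n*(n - 5)^2*(n - 3)*(n + 4)*(n^2 + 5*n + 4) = n*(n - 5)^2*(n - 3)*(n + 4)^2*(n + 1)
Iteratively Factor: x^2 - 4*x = (x)*(x - 4)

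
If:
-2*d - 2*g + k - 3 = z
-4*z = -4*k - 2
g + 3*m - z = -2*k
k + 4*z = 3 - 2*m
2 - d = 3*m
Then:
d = -19/112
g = -177/112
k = -5/56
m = 81/112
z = 23/56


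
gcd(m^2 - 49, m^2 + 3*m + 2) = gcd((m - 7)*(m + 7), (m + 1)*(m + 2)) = 1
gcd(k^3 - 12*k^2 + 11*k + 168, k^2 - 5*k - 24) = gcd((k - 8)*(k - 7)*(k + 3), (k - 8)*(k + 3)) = k^2 - 5*k - 24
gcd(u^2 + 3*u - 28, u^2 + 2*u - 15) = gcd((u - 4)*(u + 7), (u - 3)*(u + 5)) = 1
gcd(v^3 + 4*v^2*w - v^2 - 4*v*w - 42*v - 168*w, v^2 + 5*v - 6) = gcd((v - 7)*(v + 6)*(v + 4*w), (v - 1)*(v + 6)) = v + 6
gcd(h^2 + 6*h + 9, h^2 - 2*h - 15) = h + 3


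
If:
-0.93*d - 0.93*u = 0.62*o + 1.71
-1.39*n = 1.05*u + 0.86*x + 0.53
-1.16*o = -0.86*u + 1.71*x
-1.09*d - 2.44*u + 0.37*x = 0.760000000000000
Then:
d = 2.27429866817795*x - 4.13036682236584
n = 0.0342124147097737*x - 1.53980564577123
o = 1.13701450653114 - 2.11494049305752*x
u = 1.53364747392572 - 0.864338339472938*x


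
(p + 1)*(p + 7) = p^2 + 8*p + 7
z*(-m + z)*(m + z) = -m^2*z + z^3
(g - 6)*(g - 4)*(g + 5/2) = g^3 - 15*g^2/2 - g + 60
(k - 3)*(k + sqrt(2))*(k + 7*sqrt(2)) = k^3 - 3*k^2 + 8*sqrt(2)*k^2 - 24*sqrt(2)*k + 14*k - 42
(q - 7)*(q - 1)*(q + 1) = q^3 - 7*q^2 - q + 7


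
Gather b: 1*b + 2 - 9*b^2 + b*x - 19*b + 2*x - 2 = -9*b^2 + b*(x - 18) + 2*x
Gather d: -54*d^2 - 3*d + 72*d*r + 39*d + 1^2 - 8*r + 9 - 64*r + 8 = -54*d^2 + d*(72*r + 36) - 72*r + 18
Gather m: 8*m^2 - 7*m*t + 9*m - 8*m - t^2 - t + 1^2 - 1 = 8*m^2 + m*(1 - 7*t) - t^2 - t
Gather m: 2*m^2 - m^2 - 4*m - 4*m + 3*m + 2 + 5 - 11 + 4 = m^2 - 5*m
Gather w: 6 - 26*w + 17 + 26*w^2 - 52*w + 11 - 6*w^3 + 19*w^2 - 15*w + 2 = -6*w^3 + 45*w^2 - 93*w + 36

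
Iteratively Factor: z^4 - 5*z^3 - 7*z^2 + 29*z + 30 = (z + 1)*(z^3 - 6*z^2 - z + 30) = (z + 1)*(z + 2)*(z^2 - 8*z + 15) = (z - 5)*(z + 1)*(z + 2)*(z - 3)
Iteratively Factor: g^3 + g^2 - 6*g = (g)*(g^2 + g - 6) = g*(g - 2)*(g + 3)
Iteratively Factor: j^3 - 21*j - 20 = (j - 5)*(j^2 + 5*j + 4) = (j - 5)*(j + 1)*(j + 4)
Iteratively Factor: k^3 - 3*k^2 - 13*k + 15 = (k + 3)*(k^2 - 6*k + 5) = (k - 5)*(k + 3)*(k - 1)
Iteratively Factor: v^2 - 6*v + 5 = (v - 1)*(v - 5)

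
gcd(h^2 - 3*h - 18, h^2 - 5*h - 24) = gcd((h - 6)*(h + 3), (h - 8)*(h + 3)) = h + 3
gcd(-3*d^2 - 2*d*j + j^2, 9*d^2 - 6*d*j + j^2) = 3*d - j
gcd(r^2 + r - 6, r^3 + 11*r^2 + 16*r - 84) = r - 2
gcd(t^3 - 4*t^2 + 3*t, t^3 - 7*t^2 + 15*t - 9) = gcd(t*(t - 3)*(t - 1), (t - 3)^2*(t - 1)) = t^2 - 4*t + 3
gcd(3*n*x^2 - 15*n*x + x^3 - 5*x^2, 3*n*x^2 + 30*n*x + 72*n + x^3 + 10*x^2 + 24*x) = 3*n + x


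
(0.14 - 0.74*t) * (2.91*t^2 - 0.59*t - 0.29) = -2.1534*t^3 + 0.844*t^2 + 0.132*t - 0.0406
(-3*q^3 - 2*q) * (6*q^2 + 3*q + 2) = -18*q^5 - 9*q^4 - 18*q^3 - 6*q^2 - 4*q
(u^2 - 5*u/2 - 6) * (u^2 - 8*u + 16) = u^4 - 21*u^3/2 + 30*u^2 + 8*u - 96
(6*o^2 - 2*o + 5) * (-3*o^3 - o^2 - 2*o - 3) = -18*o^5 - 25*o^3 - 19*o^2 - 4*o - 15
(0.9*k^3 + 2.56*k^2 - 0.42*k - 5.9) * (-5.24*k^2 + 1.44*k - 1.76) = -4.716*k^5 - 12.1184*k^4 + 4.3032*k^3 + 25.8056*k^2 - 7.7568*k + 10.384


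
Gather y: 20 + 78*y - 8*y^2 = -8*y^2 + 78*y + 20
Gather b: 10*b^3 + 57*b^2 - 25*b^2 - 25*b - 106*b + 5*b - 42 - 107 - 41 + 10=10*b^3 + 32*b^2 - 126*b - 180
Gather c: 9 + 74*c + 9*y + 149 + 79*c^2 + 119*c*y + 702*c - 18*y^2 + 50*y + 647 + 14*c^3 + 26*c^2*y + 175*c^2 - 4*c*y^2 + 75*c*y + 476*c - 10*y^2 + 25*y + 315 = 14*c^3 + c^2*(26*y + 254) + c*(-4*y^2 + 194*y + 1252) - 28*y^2 + 84*y + 1120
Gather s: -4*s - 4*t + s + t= -3*s - 3*t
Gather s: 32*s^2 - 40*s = 32*s^2 - 40*s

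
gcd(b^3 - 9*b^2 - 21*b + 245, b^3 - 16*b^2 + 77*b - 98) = b^2 - 14*b + 49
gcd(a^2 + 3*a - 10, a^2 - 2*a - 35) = a + 5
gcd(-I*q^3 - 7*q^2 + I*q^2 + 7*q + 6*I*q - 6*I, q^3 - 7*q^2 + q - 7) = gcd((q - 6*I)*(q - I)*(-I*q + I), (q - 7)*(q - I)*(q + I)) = q - I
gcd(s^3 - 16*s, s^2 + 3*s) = s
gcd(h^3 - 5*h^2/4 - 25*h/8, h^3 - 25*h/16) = h^2 + 5*h/4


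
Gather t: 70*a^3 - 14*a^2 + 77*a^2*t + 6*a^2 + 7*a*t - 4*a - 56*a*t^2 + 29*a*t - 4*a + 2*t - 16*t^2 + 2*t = 70*a^3 - 8*a^2 - 8*a + t^2*(-56*a - 16) + t*(77*a^2 + 36*a + 4)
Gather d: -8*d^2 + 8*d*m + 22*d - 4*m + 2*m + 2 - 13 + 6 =-8*d^2 + d*(8*m + 22) - 2*m - 5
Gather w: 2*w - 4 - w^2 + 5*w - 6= -w^2 + 7*w - 10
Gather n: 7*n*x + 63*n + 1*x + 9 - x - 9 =n*(7*x + 63)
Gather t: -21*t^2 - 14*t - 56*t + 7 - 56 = -21*t^2 - 70*t - 49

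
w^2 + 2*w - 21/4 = (w - 3/2)*(w + 7/2)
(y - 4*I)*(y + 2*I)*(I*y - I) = I*y^3 + 2*y^2 - I*y^2 - 2*y + 8*I*y - 8*I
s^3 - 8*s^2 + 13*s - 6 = (s - 6)*(s - 1)^2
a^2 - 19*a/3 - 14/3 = (a - 7)*(a + 2/3)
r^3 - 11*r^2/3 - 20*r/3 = r*(r - 5)*(r + 4/3)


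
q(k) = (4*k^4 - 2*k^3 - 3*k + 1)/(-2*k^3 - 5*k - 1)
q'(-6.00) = -2.11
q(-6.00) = 12.22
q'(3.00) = -2.20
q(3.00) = -3.74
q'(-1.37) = -1.76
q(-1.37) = 2.21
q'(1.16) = -1.18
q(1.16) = -0.17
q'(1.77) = -1.90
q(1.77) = -1.14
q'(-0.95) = -0.97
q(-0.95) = 1.61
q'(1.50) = -1.66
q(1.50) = -0.66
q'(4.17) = -2.18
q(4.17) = -6.31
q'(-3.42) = -2.22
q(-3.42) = 6.64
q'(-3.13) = -2.24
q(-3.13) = 6.00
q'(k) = (6*k^2 + 5)*(4*k^4 - 2*k^3 - 3*k + 1)/(-2*k^3 - 5*k - 1)^2 + (16*k^3 - 6*k^2 - 3)/(-2*k^3 - 5*k - 1) = 4*(-2*k^6 - 15*k^4 - 2*k^3 + 3*k^2 + 2)/(4*k^6 + 20*k^4 + 4*k^3 + 25*k^2 + 10*k + 1)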